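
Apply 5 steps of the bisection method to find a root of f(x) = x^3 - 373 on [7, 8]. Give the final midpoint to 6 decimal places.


f(x) = x^3 - 373
f(7) = -30 < 0
f(8) = 139 > 0

Step 1: midpoint = (7.000000 + 8.000000)/2 = 7.500000
  f(7.500000) = 48.875000
  f(mid) > 0, so root is in [7.000000, 7.500000]

Step 2: midpoint = (7.000000 + 7.500000)/2 = 7.250000
  f(7.250000) = 8.078125
  f(mid) > 0, so root is in [7.000000, 7.250000]

Step 3: midpoint = (7.000000 + 7.250000)/2 = 7.125000
  f(7.125000) = -11.294922
  f(mid) < 0, so root is in [7.125000, 7.250000]

Step 4: midpoint = (7.125000 + 7.250000)/2 = 7.187500
  f(7.187500) = -1.692627
  f(mid) < 0, so root is in [7.187500, 7.250000]

Step 5: midpoint = (7.187500 + 7.250000)/2 = 7.218750
  f(7.218750) = 3.171600
  f(mid) > 0, so root is in [7.187500, 7.218750]

midpoint = 7.218750


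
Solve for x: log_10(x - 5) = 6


Convert to exponential form: x - 5 = 10^6 = 1000000
x = 1000000 + 5 = 1000005
Check: log_10(1000005 - 5) = log_10(1000000) = log_10(1000000) = 6 ✓

x = 1000005


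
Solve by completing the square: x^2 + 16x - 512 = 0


Start: x^2 + 16x - 512 = 0
Move constant: x^2 + 16x = 512
Half of 16 is 8, squared is 64
Add 64 to both sides: x^2 + 16x + 64 = 576
(x + 8)^2 = 576
x + 8 = ±24
x = -8 + 24 = 16 or x = -8 - 24 = -32

x = -32, x = 16


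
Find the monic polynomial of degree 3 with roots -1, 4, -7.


A monic polynomial with roots -1, 4, -7 is:
p(x) = (x + 1)(x - 4)(x + 7)
After multiplying by (x + 1): x + 1
After multiplying by (x - 4): x^2 - 3x - 4
After multiplying by (x + 7): x^3 + 4x^2 - 25x - 28

x^3 + 4x^2 - 25x - 28


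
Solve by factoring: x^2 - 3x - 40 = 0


We need two numbers that multiply to -40 and add to -3.
Those numbers are 5 and -8 (since 5 * (-8) = -40 and 5 + (-8) = -3).
So x^2 - 3x - 40 = (x + 5)(x - 8) = 0
Setting each factor to zero: x = -5 or x = 8

x = -5, x = 8


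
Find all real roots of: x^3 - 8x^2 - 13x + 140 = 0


Let p(x) = x^3 - 8x^2 - 13x + 140. By the rational root theorem (leading coefficient 1), any rational root is an integer divisor of 140: try ±1, ±2, ... in turn.
Test x = 1: value = 120 ≠ 0.
Test x = -1: value = 144 ≠ 0.
Test x = 2: value = 90 ≠ 0.
Test x = -2: value = 126 ≠ 0.
Test x = 4: value = 24 ≠ 0.
Test x = -4: value = 0 ✓, so (x + 4) is a factor.
Synthetic division by (x + 4): bring down 1; 1(-4) - 8 = -12; (-12)(-4) - 13 = 35; 35(-4) + 140 = 0 → quotient x^2 - 12x + 35, remainder 0.
Solve the quadratic x^2 - 12x + 35 = 0: discriminant = (-12)^2 - 4(1)(35) = 144 - 140 = 4.
sqrt(4) = 2, so x = (12 ± 2)/2: x = 7 or x = 5.

x = -4, x = 5, x = 7


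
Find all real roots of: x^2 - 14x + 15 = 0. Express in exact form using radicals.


Using the quadratic formula: x = (-b ± sqrt(b^2 - 4ac)) / (2a)
Here a = 1, b = -14, c = 15
Discriminant = b^2 - 4ac = (-14)^2 - 4(1)(15) = 196 - 60 = 136
Since discriminant = 136 > 0, there are two real roots.
x = (14 ± 2*sqrt(34)) / 2
Simplifying: x = 7 ± sqrt(34)
Numerically: x ≈ 12.8310 or x ≈ 1.1690

x = 7 + sqrt(34) or x = 7 - sqrt(34)


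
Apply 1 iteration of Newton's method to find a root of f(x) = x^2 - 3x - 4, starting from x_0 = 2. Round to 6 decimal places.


Newton's method: x_(n+1) = x_n - f(x_n)/f'(x_n)
f(x) = x^2 - 3x - 4
f'(x) = 2x - 3

Iteration 1:
  f(2.000000) = -6.000000
  f'(2.000000) = 1.000000
  x_1 = 2.000000 - (-6.000000)/(1.000000) = 8.000000

x_1 = 8.000000


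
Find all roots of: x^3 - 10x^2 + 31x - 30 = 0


Let p(x) = x^3 - 10x^2 + 31x - 30. By the rational root theorem (leading coefficient 1), any rational root is an integer divisor of 30: try ±1, ±2, ... in turn.
Test x = 1: value = -8 ≠ 0.
Test x = -1: value = -72 ≠ 0.
Test x = 2: value = 0 ✓, so (x - 2) is a factor.
Synthetic division by (x - 2): bring down 1; 1(2) - 10 = -8; (-8)(2) + 31 = 15; 15(2) - 30 = 0 → quotient x^2 - 8x + 15, remainder 0.
Solve the quadratic x^2 - 8x + 15 = 0: discriminant = (-8)^2 - 4(1)(15) = 64 - 60 = 4.
sqrt(4) = 2, so x = (8 ± 2)/2: x = 5 or x = 3.
Collecting all roots found:

x = 2, x = 3, x = 5


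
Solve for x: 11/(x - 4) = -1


Multiply both sides by (x - 4): 11 = -1(x - 4)
Distribute: 11 = -x + 4
-x = 11 - 4 = 7
x = -7

x = -7


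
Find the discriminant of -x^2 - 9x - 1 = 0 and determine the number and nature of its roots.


For ax^2 + bx + c = 0, discriminant D = b^2 - 4ac
Here a = -1, b = -9, c = -1
D = (-9)^2 - 4(-1)(-1) = 81 - 4 = 77

D = 77 > 0 but not a perfect square
The equation has 2 distinct real irrational roots.

Discriminant = 77, 2 distinct real irrational roots


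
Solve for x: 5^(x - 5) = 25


Express both sides with the same base.
25 = 5^2
Since the bases match, equate exponents: x - 5 = 2
So x = 2 - (-5) = 7

x = 7


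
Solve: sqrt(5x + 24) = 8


Square both sides: 5x + 24 = 8^2 = 64
5x = 64 - 24 = 40
x = 8
Check: sqrt(5*8 + 24) = sqrt(64) = 8 ✓

x = 8


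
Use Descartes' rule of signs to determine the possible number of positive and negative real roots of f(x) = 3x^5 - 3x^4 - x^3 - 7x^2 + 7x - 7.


Descartes' rule of signs:

For positive roots, count sign changes in f(x) = 3x^5 - 3x^4 - x^3 - 7x^2 + 7x - 7:
Signs of coefficients: +, -, -, -, +, -
Number of sign changes: 3
Possible positive real roots: 3, 1

For negative roots, examine f(-x) = -3x^5 - 3x^4 + x^3 - 7x^2 - 7x - 7:
Signs of coefficients: -, -, +, -, -, -
Number of sign changes: 2
Possible negative real roots: 2, 0

Positive roots: 3 or 1; Negative roots: 2 or 0


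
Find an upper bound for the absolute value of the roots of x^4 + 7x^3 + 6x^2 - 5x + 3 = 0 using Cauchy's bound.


Cauchy's bound: all roots r satisfy |r| <= 1 + max(|a_i/a_n|) for i = 0,...,n-1
where a_n is the leading coefficient.

Coefficients: [1, 7, 6, -5, 3]
Leading coefficient a_n = 1
Ratios |a_i/a_n|: 7, 6, 5, 3
Maximum ratio: 7
Cauchy's bound: |r| <= 1 + 7 = 8

Upper bound = 8


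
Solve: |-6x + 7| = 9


An absolute value equation |expr| = 9 gives two cases:
Case 1: -6x + 7 = 9
  -6x = 2, so x = -1/3
Case 2: -6x + 7 = -9
  -6x = -16, so x = 8/3

x = -1/3, x = 8/3


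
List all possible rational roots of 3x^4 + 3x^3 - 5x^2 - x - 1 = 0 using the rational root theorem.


Rational root theorem: possible roots are ±p/q where:
  p divides the constant term (-1): p ∈ {1}
  q divides the leading coefficient (3): q ∈ {1, 3}

All possible rational roots: -1, -1/3, 1/3, 1

-1, -1/3, 1/3, 1


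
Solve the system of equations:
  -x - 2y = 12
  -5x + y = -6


Using Cramer's rule:
Determinant D = (-1)(1) - (-5)(-2) = -1 - 10 = -11
Dx = (12)(1) - (-6)(-2) = 12 - 12 = 0
Dy = (-1)(-6) - (-5)(12) = 6 + 60 = 66
x = Dx/D = 0/-11 = 0
y = Dy/D = 66/-11 = -6

x = 0, y = -6


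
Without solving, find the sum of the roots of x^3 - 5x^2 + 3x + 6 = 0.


By Vieta's formulas for x^3 + bx^2 + cx + d = 0:
  r1 + r2 + r3 = -b/a = 5
  r1*r2 + r1*r3 + r2*r3 = c/a = 3
  r1*r2*r3 = -d/a = -6


Sum = 5


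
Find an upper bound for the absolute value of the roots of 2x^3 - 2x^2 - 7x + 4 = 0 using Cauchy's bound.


Cauchy's bound: all roots r satisfy |r| <= 1 + max(|a_i/a_n|) for i = 0,...,n-1
where a_n is the leading coefficient.

Coefficients: [2, -2, -7, 4]
Leading coefficient a_n = 2
Ratios |a_i/a_n|: 1, 7/2, 2
Maximum ratio: 7/2
Cauchy's bound: |r| <= 1 + 7/2 = 9/2

Upper bound = 9/2


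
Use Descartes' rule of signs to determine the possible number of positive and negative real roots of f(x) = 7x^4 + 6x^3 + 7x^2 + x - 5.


Descartes' rule of signs:

For positive roots, count sign changes in f(x) = 7x^4 + 6x^3 + 7x^2 + x - 5:
Signs of coefficients: +, +, +, +, -
Number of sign changes: 1
Possible positive real roots: 1

For negative roots, examine f(-x) = 7x^4 - 6x^3 + 7x^2 - x - 5:
Signs of coefficients: +, -, +, -, -
Number of sign changes: 3
Possible negative real roots: 3, 1

Positive roots: 1; Negative roots: 3 or 1


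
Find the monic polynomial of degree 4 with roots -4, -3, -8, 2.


A monic polynomial with roots -4, -3, -8, 2 is:
p(x) = (x + 4)(x + 3)(x + 8)(x - 2)
After multiplying by (x + 4): x + 4
After multiplying by (x + 3): x^2 + 7x + 12
After multiplying by (x + 8): x^3 + 15x^2 + 68x + 96
After multiplying by (x - 2): x^4 + 13x^3 + 38x^2 - 40x - 192

x^4 + 13x^3 + 38x^2 - 40x - 192


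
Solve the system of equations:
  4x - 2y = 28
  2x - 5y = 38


Using Cramer's rule:
Determinant D = (4)(-5) - (2)(-2) = -20 + 4 = -16
Dx = (28)(-5) - (38)(-2) = -140 + 76 = -64
Dy = (4)(38) - (2)(28) = 152 - 56 = 96
x = Dx/D = -64/-16 = 4
y = Dy/D = 96/-16 = -6

x = 4, y = -6


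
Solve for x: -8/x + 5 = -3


Subtract 5 from both sides: -8/x = -8
Multiply both sides by x: -8 = -8 * x
Divide by -8: x = 1

x = 1


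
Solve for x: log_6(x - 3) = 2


Convert to exponential form: x - 3 = 6^2 = 36
x = 36 + 3 = 39
Check: log_6(39 - 3) = log_6(36) = log_6(36) = 2 ✓

x = 39


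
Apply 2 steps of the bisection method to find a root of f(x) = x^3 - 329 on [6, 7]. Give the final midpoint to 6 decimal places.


f(x) = x^3 - 329
f(6) = -113 < 0
f(7) = 14 > 0

Step 1: midpoint = (6.000000 + 7.000000)/2 = 6.500000
  f(6.500000) = -54.375000
  f(mid) < 0, so root is in [6.500000, 7.000000]

Step 2: midpoint = (6.500000 + 7.000000)/2 = 6.750000
  f(6.750000) = -21.453125
  f(mid) < 0, so root is in [6.750000, 7.000000]

midpoint = 6.750000


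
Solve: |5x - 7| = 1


An absolute value equation |expr| = 1 gives two cases:
Case 1: 5x - 7 = 1
  5x = 8, so x = 8/5
Case 2: 5x - 7 = -1
  5x = 6, so x = 6/5

x = 6/5, x = 8/5


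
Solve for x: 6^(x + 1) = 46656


Express both sides with the same base.
46656 = 6^6
Since the bases match, equate exponents: x + 1 = 6
So x = 6 - (1) = 5

x = 5


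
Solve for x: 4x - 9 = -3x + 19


Starting with: 4x - 9 = -3x + 19
Move all x terms to left: (4 + 3)x = 19 + 9
Simplify: 7x = 28
Divide both sides by 7: x = 4

x = 4


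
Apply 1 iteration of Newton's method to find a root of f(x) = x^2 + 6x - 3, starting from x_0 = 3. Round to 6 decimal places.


Newton's method: x_(n+1) = x_n - f(x_n)/f'(x_n)
f(x) = x^2 + 6x - 3
f'(x) = 2x + 6

Iteration 1:
  f(3.000000) = 24.000000
  f'(3.000000) = 12.000000
  x_1 = 3.000000 - (24.000000)/(12.000000) = 1.000000

x_1 = 1.000000


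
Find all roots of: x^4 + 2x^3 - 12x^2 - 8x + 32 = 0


Let p(x) = x^4 + 2x^3 - 12x^2 - 8x + 32. By the rational root theorem (leading coefficient 1), any rational root is an integer divisor of 32: try ±1, ±2, ... in turn.
Test x = 1: value = 15 ≠ 0.
Test x = -1: value = 27 ≠ 0.
Test x = 2: value = 0 ✓, so (x - 2) is a factor.
Synthetic division by (x - 2): bring down 1; 1(2) + 2 = 4; 4(2) - 12 = -4; (-4)(2) - 8 = -16; (-16)(2) + 32 = 0 → quotient x^3 + 4x^2 - 4x - 16, remainder 0.
Continue with the quotient x^3 + 4x^2 - 4x - 16 (candidates must divide 16; re-test x = 2 first in case it repeats).
Test x = 2: value = 0 ✓, so (x - 2) is a factor.
Synthetic division by (x - 2): bring down 1; 1(2) + 4 = 6; 6(2) - 4 = 8; 8(2) - 16 = 0 → quotient x^2 + 6x + 8, remainder 0.
Solve the quadratic x^2 + 6x + 8 = 0: discriminant = 6^2 - 4(1)(8) = 36 - 32 = 4.
sqrt(4) = 2, so x = (-6 ± 2)/2: x = -2 or x = -4.
Collecting all roots found:

x = -4, x = -2, x = 2 (multiplicity 2)


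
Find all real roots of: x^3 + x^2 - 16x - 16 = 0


Let p(x) = x^3 + x^2 - 16x - 16. By the rational root theorem (leading coefficient 1), any rational root is an integer divisor of 16: try ±1, ±2, ... in turn.
Test x = 1: value = -30 ≠ 0.
Test x = -1: value = 0 ✓, so (x + 1) is a factor.
Synthetic division by (x + 1): bring down 1; 1(-1) + 1 = 0; 0(-1) - 16 = -16; (-16)(-1) - 16 = 0 → quotient x^2 - 16, remainder 0.
Solve the quadratic x^2 - 16 = 0: discriminant = 0^2 - 4(1)(-16) = 0 + 64 = 64.
sqrt(64) = 8, so x = (0 ± 8)/2: x = 4 or x = -4.

x = -4, x = -1, x = 4


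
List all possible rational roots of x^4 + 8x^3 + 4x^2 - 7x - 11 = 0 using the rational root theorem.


Rational root theorem: possible roots are ±p/q where:
  p divides the constant term (-11): p ∈ {1, 11}
  q divides the leading coefficient (1): q ∈ {1}

All possible rational roots: -11, -1, 1, 11

-11, -1, 1, 11


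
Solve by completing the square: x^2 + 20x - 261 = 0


Start: x^2 + 20x - 261 = 0
Move constant: x^2 + 20x = 261
Half of 20 is 10, squared is 100
Add 100 to both sides: x^2 + 20x + 100 = 361
(x + 10)^2 = 361
x + 10 = ±19
x = -10 + 19 = 9 or x = -10 - 19 = -29

x = -29, x = 9


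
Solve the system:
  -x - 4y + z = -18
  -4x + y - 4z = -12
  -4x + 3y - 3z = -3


Using Cramer's rule. Expand each determinant along the first row.
D  = (-1)*[1*(-3) - (-4)*3] - (-4)*[(-4)*(-3) - (-4)*(-4)] + 1*[(-4)*3 - 1*(-4)]
  = (-1)*(9) - (-4)*(-4) + 1*(-8) = -33
Dx = (-18)*[1*(-3) - (-4)*3] - (-4)*[(-12)*(-3) - (-4)*(-3)] + 1*[(-12)*3 - 1*(-3)]
  = (-18)*(9) - (-4)*(24) + 1*(-33) = -99
Dy = (-1)*[(-12)*(-3) - (-4)*(-3)] - (-18)*[(-4)*(-3) - (-4)*(-4)] + 1*[(-4)*(-3) - (-12)*(-4)]
  = (-1)*(24) - (-18)*(-4) + 1*(-36) = -132
Dz = (-1)*[1*(-3) - (-12)*3] - (-4)*[(-4)*(-3) - (-12)*(-4)] + (-18)*[(-4)*3 - 1*(-4)]
  = (-1)*(33) - (-4)*(-36) + (-18)*(-8) = -33
x = Dx/D = -99/-33 = 3, y = Dy/D = -132/-33 = 4, z = Dz/D = -33/-33 = 1
Check eq1: (-1)(3) + (-4)(4) + (1)(1) = -18 = -18 ✓
Check eq2: (-4)(3) + (1)(4) + (-4)(1) = -12 = -12 ✓
Check eq3: (-4)(3) + (3)(4) + (-3)(1) = -3 = -3 ✓

x = 3, y = 4, z = 1


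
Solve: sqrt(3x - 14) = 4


Square both sides: 3x - 14 = 4^2 = 16
3x = 16 + 14 = 30
x = 10
Check: sqrt(3*10 - 14) = sqrt(16) = 4 ✓

x = 10


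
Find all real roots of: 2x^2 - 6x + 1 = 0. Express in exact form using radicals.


Using the quadratic formula: x = (-b ± sqrt(b^2 - 4ac)) / (2a)
Here a = 2, b = -6, c = 1
Discriminant = b^2 - 4ac = (-6)^2 - 4(2)(1) = 36 - 8 = 28
Since discriminant = 28 > 0, there are two real roots.
x = (6 ± 2*sqrt(7)) / 4
Simplifying: x = (3 ± sqrt(7)) / 2
Numerically: x ≈ 2.8229 or x ≈ 0.1771

x = (3 + sqrt(7)) / 2 or x = (3 - sqrt(7)) / 2


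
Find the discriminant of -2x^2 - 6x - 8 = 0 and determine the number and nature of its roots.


For ax^2 + bx + c = 0, discriminant D = b^2 - 4ac
Here a = -2, b = -6, c = -8
D = (-6)^2 - 4(-2)(-8) = 36 - 64 = -28

D = -28 < 0
The equation has no real roots (2 complex conjugate roots).

Discriminant = -28, no real roots (2 complex conjugate roots)


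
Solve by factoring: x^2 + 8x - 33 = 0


We need two numbers that multiply to -33 and add to 8.
Those numbers are 11 and -3 (since 11 * (-3) = -33 and 11 + (-3) = 8).
So x^2 + 8x - 33 = (x + 11)(x - 3) = 0
Setting each factor to zero: x = -11 or x = 3

x = -11, x = 3


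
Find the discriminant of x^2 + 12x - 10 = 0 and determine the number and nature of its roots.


For ax^2 + bx + c = 0, discriminant D = b^2 - 4ac
Here a = 1, b = 12, c = -10
D = (12)^2 - 4(1)(-10) = 144 + 40 = 184

D = 184 > 0 but not a perfect square
The equation has 2 distinct real irrational roots.

Discriminant = 184, 2 distinct real irrational roots


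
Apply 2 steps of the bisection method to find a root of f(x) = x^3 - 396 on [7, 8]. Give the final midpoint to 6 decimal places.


f(x) = x^3 - 396
f(7) = -53 < 0
f(8) = 116 > 0

Step 1: midpoint = (7.000000 + 8.000000)/2 = 7.500000
  f(7.500000) = 25.875000
  f(mid) > 0, so root is in [7.000000, 7.500000]

Step 2: midpoint = (7.000000 + 7.500000)/2 = 7.250000
  f(7.250000) = -14.921875
  f(mid) < 0, so root is in [7.250000, 7.500000]

midpoint = 7.250000


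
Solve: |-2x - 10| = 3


An absolute value equation |expr| = 3 gives two cases:
Case 1: -2x - 10 = 3
  -2x = 13, so x = -13/2
Case 2: -2x - 10 = -3
  -2x = 7, so x = -7/2

x = -13/2, x = -7/2


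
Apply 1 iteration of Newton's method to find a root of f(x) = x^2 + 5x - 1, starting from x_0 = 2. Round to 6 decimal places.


Newton's method: x_(n+1) = x_n - f(x_n)/f'(x_n)
f(x) = x^2 + 5x - 1
f'(x) = 2x + 5

Iteration 1:
  f(2.000000) = 13.000000
  f'(2.000000) = 9.000000
  x_1 = 2.000000 - (13.000000)/(9.000000) = 0.555556

x_1 = 0.555556


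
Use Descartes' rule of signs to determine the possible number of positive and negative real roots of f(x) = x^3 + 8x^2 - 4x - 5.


Descartes' rule of signs:

For positive roots, count sign changes in f(x) = x^3 + 8x^2 - 4x - 5:
Signs of coefficients: +, +, -, -
Number of sign changes: 1
Possible positive real roots: 1

For negative roots, examine f(-x) = -x^3 + 8x^2 + 4x - 5:
Signs of coefficients: -, +, +, -
Number of sign changes: 2
Possible negative real roots: 2, 0

Positive roots: 1; Negative roots: 2 or 0


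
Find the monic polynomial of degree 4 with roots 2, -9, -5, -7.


A monic polynomial with roots 2, -9, -5, -7 is:
p(x) = (x - 2)(x + 9)(x + 5)(x + 7)
After multiplying by (x - 2): x - 2
After multiplying by (x + 9): x^2 + 7x - 18
After multiplying by (x + 5): x^3 + 12x^2 + 17x - 90
After multiplying by (x + 7): x^4 + 19x^3 + 101x^2 + 29x - 630

x^4 + 19x^3 + 101x^2 + 29x - 630


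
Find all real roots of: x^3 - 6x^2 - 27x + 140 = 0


Let p(x) = x^3 - 6x^2 - 27x + 140. By the rational root theorem (leading coefficient 1), any rational root is an integer divisor of 140: try ±1, ±2, ... in turn.
Test x = 1: value = 108 ≠ 0.
Test x = -1: value = 160 ≠ 0.
Test x = 2: value = 70 ≠ 0.
Test x = -2: value = 162 ≠ 0.
Test x = 4: value = 0 ✓, so (x - 4) is a factor.
Synthetic division by (x - 4): bring down 1; 1(4) - 6 = -2; (-2)(4) - 27 = -35; (-35)(4) + 140 = 0 → quotient x^2 - 2x - 35, remainder 0.
Solve the quadratic x^2 - 2x - 35 = 0: discriminant = (-2)^2 - 4(1)(-35) = 4 + 140 = 144.
sqrt(144) = 12, so x = (2 ± 12)/2: x = 7 or x = -5.

x = -5, x = 4, x = 7


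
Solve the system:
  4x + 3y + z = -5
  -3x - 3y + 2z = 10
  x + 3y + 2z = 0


Using Cramer's rule. Expand each determinant along the first row.
D  = 4*[(-3)*2 - 2*3] - 3*[(-3)*2 - 2*1] + 1*[(-3)*3 - (-3)*1]
  = 4*(-12) - 3*(-8) + 1*(-6) = -30
Dx = (-5)*[(-3)*2 - 2*3] - 3*[10*2 - 2*0] + 1*[10*3 - (-3)*0]
  = (-5)*(-12) - 3*(20) + 1*(30) = 30
Dy = 4*[10*2 - 2*0] - (-5)*[(-3)*2 - 2*1] + 1*[(-3)*0 - 10*1]
  = 4*(20) - (-5)*(-8) + 1*(-10) = 30
Dz = 4*[(-3)*0 - 10*3] - 3*[(-3)*0 - 10*1] + (-5)*[(-3)*3 - (-3)*1]
  = 4*(-30) - 3*(-10) + (-5)*(-6) = -60
x = Dx/D = 30/-30 = -1, y = Dy/D = 30/-30 = -1, z = Dz/D = -60/-30 = 2
Check eq1: (4)(-1) + (3)(-1) + (1)(2) = -5 = -5 ✓
Check eq2: (-3)(-1) + (-3)(-1) + (2)(2) = 10 = 10 ✓
Check eq3: (1)(-1) + (3)(-1) + (2)(2) = 0 = 0 ✓

x = -1, y = -1, z = 2


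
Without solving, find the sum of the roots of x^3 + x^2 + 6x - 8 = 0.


By Vieta's formulas for x^3 + bx^2 + cx + d = 0:
  r1 + r2 + r3 = -b/a = -1
  r1*r2 + r1*r3 + r2*r3 = c/a = 6
  r1*r2*r3 = -d/a = 8


Sum = -1


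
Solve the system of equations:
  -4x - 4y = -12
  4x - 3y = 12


Using Cramer's rule:
Determinant D = (-4)(-3) - (4)(-4) = 12 + 16 = 28
Dx = (-12)(-3) - (12)(-4) = 36 + 48 = 84
Dy = (-4)(12) - (4)(-12) = -48 + 48 = 0
x = Dx/D = 84/28 = 3
y = Dy/D = 0/28 = 0

x = 3, y = 0


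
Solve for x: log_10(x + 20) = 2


Convert to exponential form: x + 20 = 10^2 = 100
x = 100 - 20 = 80
Check: log_10(80 + 20) = log_10(100) = log_10(100) = 2 ✓

x = 80


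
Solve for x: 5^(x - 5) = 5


Express both sides with the same base.
5 = 5^1
Since the bases match, equate exponents: x - 5 = 1
So x = 1 - (-5) = 6

x = 6


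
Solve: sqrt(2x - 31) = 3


Square both sides: 2x - 31 = 3^2 = 9
2x = 9 + 31 = 40
x = 20
Check: sqrt(2*20 - 31) = sqrt(9) = 3 ✓

x = 20


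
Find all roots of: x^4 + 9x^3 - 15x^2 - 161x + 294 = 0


Let p(x) = x^4 + 9x^3 - 15x^2 - 161x + 294. By the rational root theorem (leading coefficient 1), any rational root is an integer divisor of 294: try ±1, ±2, ... in turn.
Test x = 1: value = 128 ≠ 0.
Test x = -1: value = 432 ≠ 0.
Test x = 2: value = 0 ✓, so (x - 2) is a factor.
Synthetic division by (x - 2): bring down 1; 1(2) + 9 = 11; 11(2) - 15 = 7; 7(2) - 161 = -147; (-147)(2) + 294 = 0 → quotient x^3 + 11x^2 + 7x - 147, remainder 0.
Continue with the quotient x^3 + 11x^2 + 7x - 147 (candidates must divide 147).
Test x = 3: value = 0 ✓, so (x - 3) is a factor.
Synthetic division by (x - 3): bring down 1; 1(3) + 11 = 14; 14(3) + 7 = 49; 49(3) - 147 = 0 → quotient x^2 + 14x + 49, remainder 0.
Solve the quadratic x^2 + 14x + 49 = 0: discriminant = 14^2 - 4(1)(49) = 196 - 196 = 0.
Discriminant = 0, so a double root: x = -14/2 = -7.
Collecting all roots found:

x = -7 (multiplicity 2), x = 2, x = 3


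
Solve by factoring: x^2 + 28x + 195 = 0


We need two numbers that multiply to 195 and add to 28.
Those numbers are 15 and 13 (since 15 * 13 = 195 and 15 + 13 = 28).
So x^2 + 28x + 195 = (x + 15)(x + 13) = 0
Setting each factor to zero: x = -15 or x = -13

x = -15, x = -13


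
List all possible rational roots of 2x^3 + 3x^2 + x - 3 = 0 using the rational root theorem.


Rational root theorem: possible roots are ±p/q where:
  p divides the constant term (-3): p ∈ {1, 3}
  q divides the leading coefficient (2): q ∈ {1, 2}

All possible rational roots: -3, -3/2, -1, -1/2, 1/2, 1, 3/2, 3

-3, -3/2, -1, -1/2, 1/2, 1, 3/2, 3


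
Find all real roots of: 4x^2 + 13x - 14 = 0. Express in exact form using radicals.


Using the quadratic formula: x = (-b ± sqrt(b^2 - 4ac)) / (2a)
Here a = 4, b = 13, c = -14
Discriminant = b^2 - 4ac = 13^2 - 4(4)(-14) = 169 + 224 = 393
Since discriminant = 393 > 0, there are two real roots.
x = (-13 ± sqrt(393)) / 8
Numerically: x ≈ 0.8530 or x ≈ -4.1030

x = (-13 + sqrt(393)) / 8 or x = (-13 - sqrt(393)) / 8


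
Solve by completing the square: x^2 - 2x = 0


Start: x^2 - 2x + 0 = 0
Move constant: x^2 - 2x = 0
Half of -2 is -1, squared is 1
Add 1 to both sides: x^2 - 2x + 1 = 1
(x - 1)^2 = 1
x - 1 = ±1
x = 1 + 1 = 2 or x = 1 - 1 = 0

x = 0, x = 2


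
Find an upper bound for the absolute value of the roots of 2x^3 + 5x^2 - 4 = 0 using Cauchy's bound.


Cauchy's bound: all roots r satisfy |r| <= 1 + max(|a_i/a_n|) for i = 0,...,n-1
where a_n is the leading coefficient.

Coefficients: [2, 5, 0, -4]
Leading coefficient a_n = 2
Ratios |a_i/a_n|: 5/2, 0, 2
Maximum ratio: 5/2
Cauchy's bound: |r| <= 1 + 5/2 = 7/2

Upper bound = 7/2


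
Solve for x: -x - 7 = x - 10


Starting with: -x - 7 = x - 10
Move all x terms to left: (-1 - 1)x = -10 + 7
Simplify: -2x = -3
Divide both sides by -2: x = 3/2

x = 3/2


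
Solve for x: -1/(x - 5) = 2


Multiply both sides by (x - 5): -1 = 2(x - 5)
Distribute: -1 = 2x - 10
2x = -1 + 10 = 9
x = 9/2

x = 9/2


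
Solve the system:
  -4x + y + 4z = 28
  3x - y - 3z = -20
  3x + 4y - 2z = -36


Using Cramer's rule. Expand each determinant along the first row.
D  = (-4)*[(-1)*(-2) - (-3)*4] - 1*[3*(-2) - (-3)*3] + 4*[3*4 - (-1)*3]
  = (-4)*(14) - 1*(3) + 4*(15) = 1
Dx = 28*[(-1)*(-2) - (-3)*4] - 1*[(-20)*(-2) - (-3)*(-36)] + 4*[(-20)*4 - (-1)*(-36)]
  = 28*(14) - 1*(-68) + 4*(-116) = -4
Dy = (-4)*[(-20)*(-2) - (-3)*(-36)] - 28*[3*(-2) - (-3)*3] + 4*[3*(-36) - (-20)*3]
  = (-4)*(-68) - 28*(3) + 4*(-48) = -4
Dz = (-4)*[(-1)*(-36) - (-20)*4] - 1*[3*(-36) - (-20)*3] + 28*[3*4 - (-1)*3]
  = (-4)*(116) - 1*(-48) + 28*(15) = 4
x = Dx/D = -4/1 = -4, y = Dy/D = -4/1 = -4, z = Dz/D = 4/1 = 4
Check eq1: (-4)(-4) + (1)(-4) + (4)(4) = 28 = 28 ✓
Check eq2: (3)(-4) + (-1)(-4) + (-3)(4) = -20 = -20 ✓
Check eq3: (3)(-4) + (4)(-4) + (-2)(4) = -36 = -36 ✓

x = -4, y = -4, z = 4


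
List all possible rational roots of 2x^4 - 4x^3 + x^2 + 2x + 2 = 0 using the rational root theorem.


Rational root theorem: possible roots are ±p/q where:
  p divides the constant term (2): p ∈ {1, 2}
  q divides the leading coefficient (2): q ∈ {1, 2}

All possible rational roots: -2, -1, -1/2, 1/2, 1, 2

-2, -1, -1/2, 1/2, 1, 2


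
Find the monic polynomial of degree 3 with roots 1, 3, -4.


A monic polynomial with roots 1, 3, -4 is:
p(x) = (x - 1)(x - 3)(x + 4)
After multiplying by (x - 1): x - 1
After multiplying by (x - 3): x^2 - 4x + 3
After multiplying by (x + 4): x^3 - 13x + 12

x^3 - 13x + 12


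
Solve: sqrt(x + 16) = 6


Square both sides: x + 16 = 6^2 = 36
x = 36 - 16 = 20
x = 20
Check: sqrt(1*20 + 16) = sqrt(36) = 6 ✓

x = 20


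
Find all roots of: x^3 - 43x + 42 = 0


Let p(x) = x^3 - 43x + 42. By the rational root theorem (leading coefficient 1), any rational root is an integer divisor of 42: try ±1, ±2, ... in turn.
Test x = 1: value = 0 ✓, so (x - 1) is a factor.
Synthetic division by (x - 1): bring down 1; 1(1) + 0 = 1; 1(1) - 43 = -42; (-42)(1) + 42 = 0 → quotient x^2 + x - 42, remainder 0.
Solve the quadratic x^2 + x - 42 = 0: discriminant = 1^2 - 4(1)(-42) = 1 + 168 = 169.
sqrt(169) = 13, so x = (-1 ± 13)/2: x = 6 or x = -7.
Collecting all roots found:

x = -7, x = 1, x = 6


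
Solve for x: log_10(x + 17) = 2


Convert to exponential form: x + 17 = 10^2 = 100
x = 100 - 17 = 83
Check: log_10(83 + 17) = log_10(100) = log_10(100) = 2 ✓

x = 83


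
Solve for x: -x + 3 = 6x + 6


Starting with: -x + 3 = 6x + 6
Move all x terms to left: (-1 - 6)x = 6 - 3
Simplify: -7x = 3
Divide both sides by -7: x = -3/7

x = -3/7


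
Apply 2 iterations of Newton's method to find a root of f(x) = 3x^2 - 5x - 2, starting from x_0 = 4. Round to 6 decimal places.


Newton's method: x_(n+1) = x_n - f(x_n)/f'(x_n)
f(x) = 3x^2 - 5x - 2
f'(x) = 6x - 5

Iteration 1:
  f(4.000000) = 26.000000
  f'(4.000000) = 19.000000
  x_1 = 4.000000 - (26.000000)/(19.000000) = 2.631579

Iteration 2:
  f(2.631579) = 5.617729
  f'(2.631579) = 10.789474
  x_2 = 2.631579 - (5.617729)/(10.789474) = 2.110911

x_2 = 2.110911


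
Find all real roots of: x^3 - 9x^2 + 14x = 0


The constant term is 0, so x = 0 is a root. Factor out x:
  x(x^2 - 9x + 14) = 0
Solve the quadratic x^2 - 9x + 14 = 0: discriminant = (-9)^2 - 4(1)(14) = 81 - 56 = 25.
sqrt(25) = 5, so x = (9 ± 5)/2: x = 7 or x = 2.

x = 0, x = 2, x = 7


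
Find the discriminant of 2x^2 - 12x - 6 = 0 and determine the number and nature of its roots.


For ax^2 + bx + c = 0, discriminant D = b^2 - 4ac
Here a = 2, b = -12, c = -6
D = (-12)^2 - 4(2)(-6) = 144 + 48 = 192

D = 192 > 0 but not a perfect square
The equation has 2 distinct real irrational roots.

Discriminant = 192, 2 distinct real irrational roots


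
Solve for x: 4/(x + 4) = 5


Multiply both sides by (x + 4): 4 = 5(x + 4)
Distribute: 4 = 5x + 20
5x = 4 - 20 = -16
x = -16/5

x = -16/5


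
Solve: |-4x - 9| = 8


An absolute value equation |expr| = 8 gives two cases:
Case 1: -4x - 9 = 8
  -4x = 17, so x = -17/4
Case 2: -4x - 9 = -8
  -4x = 1, so x = -1/4

x = -17/4, x = -1/4


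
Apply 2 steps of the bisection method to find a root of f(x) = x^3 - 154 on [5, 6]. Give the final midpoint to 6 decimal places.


f(x) = x^3 - 154
f(5) = -29 < 0
f(6) = 62 > 0

Step 1: midpoint = (5.000000 + 6.000000)/2 = 5.500000
  f(5.500000) = 12.375000
  f(mid) > 0, so root is in [5.000000, 5.500000]

Step 2: midpoint = (5.000000 + 5.500000)/2 = 5.250000
  f(5.250000) = -9.296875
  f(mid) < 0, so root is in [5.250000, 5.500000]

midpoint = 5.250000


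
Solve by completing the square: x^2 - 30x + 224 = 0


Start: x^2 - 30x + 224 = 0
Move constant: x^2 - 30x = -224
Half of -30 is -15, squared is 225
Add 225 to both sides: x^2 - 30x + 225 = 1
(x - 15)^2 = 1
x - 15 = ±1
x = 15 + 1 = 16 or x = 15 - 1 = 14

x = 14, x = 16


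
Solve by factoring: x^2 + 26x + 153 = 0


We need two numbers that multiply to 153 and add to 26.
Those numbers are 17 and 9 (since 17 * 9 = 153 and 17 + 9 = 26).
So x^2 + 26x + 153 = (x + 17)(x + 9) = 0
Setting each factor to zero: x = -17 or x = -9

x = -17, x = -9


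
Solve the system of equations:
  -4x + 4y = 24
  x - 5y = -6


Using Cramer's rule:
Determinant D = (-4)(-5) - (1)(4) = 20 - 4 = 16
Dx = (24)(-5) - (-6)(4) = -120 + 24 = -96
Dy = (-4)(-6) - (1)(24) = 24 - 24 = 0
x = Dx/D = -96/16 = -6
y = Dy/D = 0/16 = 0

x = -6, y = 0


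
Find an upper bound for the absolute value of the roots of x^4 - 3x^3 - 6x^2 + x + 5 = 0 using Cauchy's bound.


Cauchy's bound: all roots r satisfy |r| <= 1 + max(|a_i/a_n|) for i = 0,...,n-1
where a_n is the leading coefficient.

Coefficients: [1, -3, -6, 1, 5]
Leading coefficient a_n = 1
Ratios |a_i/a_n|: 3, 6, 1, 5
Maximum ratio: 6
Cauchy's bound: |r| <= 1 + 6 = 7

Upper bound = 7


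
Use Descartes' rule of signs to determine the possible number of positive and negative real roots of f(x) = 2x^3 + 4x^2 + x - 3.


Descartes' rule of signs:

For positive roots, count sign changes in f(x) = 2x^3 + 4x^2 + x - 3:
Signs of coefficients: +, +, +, -
Number of sign changes: 1
Possible positive real roots: 1

For negative roots, examine f(-x) = -2x^3 + 4x^2 - x - 3:
Signs of coefficients: -, +, -, -
Number of sign changes: 2
Possible negative real roots: 2, 0

Positive roots: 1; Negative roots: 2 or 0


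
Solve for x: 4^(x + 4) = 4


Express both sides with the same base.
4 = 4^1
Since the bases match, equate exponents: x + 4 = 1
So x = 1 - (4) = -3

x = -3


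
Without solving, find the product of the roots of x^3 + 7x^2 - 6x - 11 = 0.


By Vieta's formulas for x^3 + bx^2 + cx + d = 0:
  r1 + r2 + r3 = -b/a = -7
  r1*r2 + r1*r3 + r2*r3 = c/a = -6
  r1*r2*r3 = -d/a = 11


Product = 11


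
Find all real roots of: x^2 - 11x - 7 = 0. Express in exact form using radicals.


Using the quadratic formula: x = (-b ± sqrt(b^2 - 4ac)) / (2a)
Here a = 1, b = -11, c = -7
Discriminant = b^2 - 4ac = (-11)^2 - 4(1)(-7) = 121 + 28 = 149
Since discriminant = 149 > 0, there are two real roots.
x = (11 ± sqrt(149)) / 2
Numerically: x ≈ 11.6033 or x ≈ -0.6033

x = (11 + sqrt(149)) / 2 or x = (11 - sqrt(149)) / 2


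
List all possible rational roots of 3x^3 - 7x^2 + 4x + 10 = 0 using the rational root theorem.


Rational root theorem: possible roots are ±p/q where:
  p divides the constant term (10): p ∈ {1, 2, 5, 10}
  q divides the leading coefficient (3): q ∈ {1, 3}

All possible rational roots: -10, -5, -10/3, -2, -5/3, -1, -2/3, -1/3, 1/3, 2/3, 1, 5/3, 2, 10/3, 5, 10

-10, -5, -10/3, -2, -5/3, -1, -2/3, -1/3, 1/3, 2/3, 1, 5/3, 2, 10/3, 5, 10


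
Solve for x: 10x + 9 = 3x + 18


Starting with: 10x + 9 = 3x + 18
Move all x terms to left: (10 - 3)x = 18 - 9
Simplify: 7x = 9
Divide both sides by 7: x = 9/7

x = 9/7


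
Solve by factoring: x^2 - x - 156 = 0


We need two numbers that multiply to -156 and add to -1.
Those numbers are 12 and -13 (since 12 * (-13) = -156 and 12 + (-13) = -1).
So x^2 - x - 156 = (x + 12)(x - 13) = 0
Setting each factor to zero: x = -12 or x = 13

x = -12, x = 13


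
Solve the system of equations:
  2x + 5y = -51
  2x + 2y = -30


Using Cramer's rule:
Determinant D = (2)(2) - (2)(5) = 4 - 10 = -6
Dx = (-51)(2) - (-30)(5) = -102 + 150 = 48
Dy = (2)(-30) - (2)(-51) = -60 + 102 = 42
x = Dx/D = 48/-6 = -8
y = Dy/D = 42/-6 = -7

x = -8, y = -7


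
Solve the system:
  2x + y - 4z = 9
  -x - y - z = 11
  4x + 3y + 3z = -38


Using Cramer's rule. Expand each determinant along the first row.
D  = 2*[(-1)*3 - (-1)*3] - 1*[(-1)*3 - (-1)*4] + (-4)*[(-1)*3 - (-1)*4]
  = 2*(0) - 1*(1) + (-4)*(1) = -5
Dx = 9*[(-1)*3 - (-1)*3] - 1*[11*3 - (-1)*(-38)] + (-4)*[11*3 - (-1)*(-38)]
  = 9*(0) - 1*(-5) + (-4)*(-5) = 25
Dy = 2*[11*3 - (-1)*(-38)] - 9*[(-1)*3 - (-1)*4] + (-4)*[(-1)*(-38) - 11*4]
  = 2*(-5) - 9*(1) + (-4)*(-6) = 5
Dz = 2*[(-1)*(-38) - 11*3] - 1*[(-1)*(-38) - 11*4] + 9*[(-1)*3 - (-1)*4]
  = 2*(5) - 1*(-6) + 9*(1) = 25
x = Dx/D = 25/-5 = -5, y = Dy/D = 5/-5 = -1, z = Dz/D = 25/-5 = -5
Check eq1: (2)(-5) + (1)(-1) + (-4)(-5) = 9 = 9 ✓
Check eq2: (-1)(-5) + (-1)(-1) + (-1)(-5) = 11 = 11 ✓
Check eq3: (4)(-5) + (3)(-1) + (3)(-5) = -38 = -38 ✓

x = -5, y = -1, z = -5


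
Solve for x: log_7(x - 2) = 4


Convert to exponential form: x - 2 = 7^4 = 2401
x = 2401 + 2 = 2403
Check: log_7(2403 - 2) = log_7(2401) = log_7(2401) = 4 ✓

x = 2403


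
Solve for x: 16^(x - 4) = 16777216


Express both sides with the same base.
16777216 = 16^6
Since the bases match, equate exponents: x - 4 = 6
So x = 6 - (-4) = 10

x = 10


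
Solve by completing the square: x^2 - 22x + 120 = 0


Start: x^2 - 22x + 120 = 0
Move constant: x^2 - 22x = -120
Half of -22 is -11, squared is 121
Add 121 to both sides: x^2 - 22x + 121 = 1
(x - 11)^2 = 1
x - 11 = ±1
x = 11 + 1 = 12 or x = 11 - 1 = 10

x = 10, x = 12


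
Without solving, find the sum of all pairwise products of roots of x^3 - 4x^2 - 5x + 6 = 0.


By Vieta's formulas for x^3 + bx^2 + cx + d = 0:
  r1 + r2 + r3 = -b/a = 4
  r1*r2 + r1*r3 + r2*r3 = c/a = -5
  r1*r2*r3 = -d/a = -6


Sum of pairwise products = -5


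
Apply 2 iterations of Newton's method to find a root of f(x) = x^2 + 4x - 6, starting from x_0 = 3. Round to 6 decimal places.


Newton's method: x_(n+1) = x_n - f(x_n)/f'(x_n)
f(x) = x^2 + 4x - 6
f'(x) = 2x + 4

Iteration 1:
  f(3.000000) = 15.000000
  f'(3.000000) = 10.000000
  x_1 = 3.000000 - (15.000000)/(10.000000) = 1.500000

Iteration 2:
  f(1.500000) = 2.250000
  f'(1.500000) = 7.000000
  x_2 = 1.500000 - (2.250000)/(7.000000) = 1.178571

x_2 = 1.178571


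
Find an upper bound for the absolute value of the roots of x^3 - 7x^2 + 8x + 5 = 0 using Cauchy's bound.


Cauchy's bound: all roots r satisfy |r| <= 1 + max(|a_i/a_n|) for i = 0,...,n-1
where a_n is the leading coefficient.

Coefficients: [1, -7, 8, 5]
Leading coefficient a_n = 1
Ratios |a_i/a_n|: 7, 8, 5
Maximum ratio: 8
Cauchy's bound: |r| <= 1 + 8 = 9

Upper bound = 9


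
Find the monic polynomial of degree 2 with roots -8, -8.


A monic polynomial with roots -8, -8 is:
p(x) = (x + 8)(x + 8)
After multiplying by (x + 8): x + 8
After multiplying by (x + 8): x^2 + 16x + 64

x^2 + 16x + 64


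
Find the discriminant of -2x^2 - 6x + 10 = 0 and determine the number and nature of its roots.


For ax^2 + bx + c = 0, discriminant D = b^2 - 4ac
Here a = -2, b = -6, c = 10
D = (-6)^2 - 4(-2)(10) = 36 + 80 = 116

D = 116 > 0 but not a perfect square
The equation has 2 distinct real irrational roots.

Discriminant = 116, 2 distinct real irrational roots


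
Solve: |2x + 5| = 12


An absolute value equation |expr| = 12 gives two cases:
Case 1: 2x + 5 = 12
  2x = 7, so x = 7/2
Case 2: 2x + 5 = -12
  2x = -17, so x = -17/2

x = -17/2, x = 7/2


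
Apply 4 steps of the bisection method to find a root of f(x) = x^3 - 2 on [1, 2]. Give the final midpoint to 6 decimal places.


f(x) = x^3 - 2
f(1) = -1 < 0
f(2) = 6 > 0

Step 1: midpoint = (1.000000 + 2.000000)/2 = 1.500000
  f(1.500000) = 1.375000
  f(mid) > 0, so root is in [1.000000, 1.500000]

Step 2: midpoint = (1.000000 + 1.500000)/2 = 1.250000
  f(1.250000) = -0.046875
  f(mid) < 0, so root is in [1.250000, 1.500000]

Step 3: midpoint = (1.250000 + 1.500000)/2 = 1.375000
  f(1.375000) = 0.599609
  f(mid) > 0, so root is in [1.250000, 1.375000]

Step 4: midpoint = (1.250000 + 1.375000)/2 = 1.312500
  f(1.312500) = 0.260986
  f(mid) > 0, so root is in [1.250000, 1.312500]

midpoint = 1.312500


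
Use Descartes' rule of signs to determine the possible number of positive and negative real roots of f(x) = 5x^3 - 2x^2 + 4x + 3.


Descartes' rule of signs:

For positive roots, count sign changes in f(x) = 5x^3 - 2x^2 + 4x + 3:
Signs of coefficients: +, -, +, +
Number of sign changes: 2
Possible positive real roots: 2, 0

For negative roots, examine f(-x) = -5x^3 - 2x^2 - 4x + 3:
Signs of coefficients: -, -, -, +
Number of sign changes: 1
Possible negative real roots: 1

Positive roots: 2 or 0; Negative roots: 1


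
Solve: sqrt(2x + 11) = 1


Square both sides: 2x + 11 = 1^2 = 1
2x = 1 - 11 = -10
x = -5
Check: sqrt(2*(-5) + 11) = sqrt(1) = 1 ✓

x = -5


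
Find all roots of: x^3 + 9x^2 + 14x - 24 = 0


Let p(x) = x^3 + 9x^2 + 14x - 24. By the rational root theorem (leading coefficient 1), any rational root is an integer divisor of 24: try ±1, ±2, ... in turn.
Test x = 1: value = 0 ✓, so (x - 1) is a factor.
Synthetic division by (x - 1): bring down 1; 1(1) + 9 = 10; 10(1) + 14 = 24; 24(1) - 24 = 0 → quotient x^2 + 10x + 24, remainder 0.
Solve the quadratic x^2 + 10x + 24 = 0: discriminant = 10^2 - 4(1)(24) = 100 - 96 = 4.
sqrt(4) = 2, so x = (-10 ± 2)/2: x = -4 or x = -6.
Collecting all roots found:

x = -6, x = -4, x = 1


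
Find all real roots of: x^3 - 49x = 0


The constant term is 0, so x = 0 is a root. Factor out x:
  x(x^2 - 49) = 0
Solve the quadratic x^2 - 49 = 0: discriminant = 0^2 - 4(1)(-49) = 0 + 196 = 196.
sqrt(196) = 14, so x = (0 ± 14)/2: x = 7 or x = -7.

x = -7, x = 0, x = 7


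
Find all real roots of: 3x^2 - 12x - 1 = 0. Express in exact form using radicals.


Using the quadratic formula: x = (-b ± sqrt(b^2 - 4ac)) / (2a)
Here a = 3, b = -12, c = -1
Discriminant = b^2 - 4ac = (-12)^2 - 4(3)(-1) = 144 + 12 = 156
Since discriminant = 156 > 0, there are two real roots.
x = (12 ± 2*sqrt(39)) / 6
Simplifying: x = (6 ± sqrt(39)) / 3
Numerically: x ≈ 4.0817 or x ≈ -0.0817

x = (6 + sqrt(39)) / 3 or x = (6 - sqrt(39)) / 3


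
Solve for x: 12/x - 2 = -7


Subtract -2 from both sides: 12/x = -5
Multiply both sides by x: 12 = -5 * x
Divide by -5: x = -12/5

x = -12/5


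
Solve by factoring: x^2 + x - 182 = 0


We need two numbers that multiply to -182 and add to 1.
Those numbers are 14 and -13 (since 14 * (-13) = -182 and 14 + (-13) = 1).
So x^2 + x - 182 = (x + 14)(x - 13) = 0
Setting each factor to zero: x = -14 or x = 13

x = -14, x = 13


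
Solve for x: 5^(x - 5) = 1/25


Express both sides with the same base.
1/25 = 5^(-2)
Since the bases match, equate exponents: x - 5 = -2
So x = -2 - (-5) = 3

x = 3


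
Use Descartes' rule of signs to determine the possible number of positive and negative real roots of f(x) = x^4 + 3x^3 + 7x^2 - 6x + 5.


Descartes' rule of signs:

For positive roots, count sign changes in f(x) = x^4 + 3x^3 + 7x^2 - 6x + 5:
Signs of coefficients: +, +, +, -, +
Number of sign changes: 2
Possible positive real roots: 2, 0

For negative roots, examine f(-x) = x^4 - 3x^3 + 7x^2 + 6x + 5:
Signs of coefficients: +, -, +, +, +
Number of sign changes: 2
Possible negative real roots: 2, 0

Positive roots: 2 or 0; Negative roots: 2 or 0


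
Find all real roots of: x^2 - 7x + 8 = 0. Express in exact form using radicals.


Using the quadratic formula: x = (-b ± sqrt(b^2 - 4ac)) / (2a)
Here a = 1, b = -7, c = 8
Discriminant = b^2 - 4ac = (-7)^2 - 4(1)(8) = 49 - 32 = 17
Since discriminant = 17 > 0, there are two real roots.
x = (7 ± sqrt(17)) / 2
Numerically: x ≈ 5.5616 or x ≈ 1.4384

x = (7 + sqrt(17)) / 2 or x = (7 - sqrt(17)) / 2


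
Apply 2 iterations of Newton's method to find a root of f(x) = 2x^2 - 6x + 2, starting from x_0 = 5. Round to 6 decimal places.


Newton's method: x_(n+1) = x_n - f(x_n)/f'(x_n)
f(x) = 2x^2 - 6x + 2
f'(x) = 4x - 6

Iteration 1:
  f(5.000000) = 22.000000
  f'(5.000000) = 14.000000
  x_1 = 5.000000 - (22.000000)/(14.000000) = 3.428571

Iteration 2:
  f(3.428571) = 4.938776
  f'(3.428571) = 7.714286
  x_2 = 3.428571 - (4.938776)/(7.714286) = 2.788360

x_2 = 2.788360


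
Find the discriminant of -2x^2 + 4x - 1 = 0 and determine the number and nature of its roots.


For ax^2 + bx + c = 0, discriminant D = b^2 - 4ac
Here a = -2, b = 4, c = -1
D = (4)^2 - 4(-2)(-1) = 16 - 8 = 8

D = 8 > 0 but not a perfect square
The equation has 2 distinct real irrational roots.

Discriminant = 8, 2 distinct real irrational roots


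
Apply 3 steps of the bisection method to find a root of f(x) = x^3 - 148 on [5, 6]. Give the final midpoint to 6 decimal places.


f(x) = x^3 - 148
f(5) = -23 < 0
f(6) = 68 > 0

Step 1: midpoint = (5.000000 + 6.000000)/2 = 5.500000
  f(5.500000) = 18.375000
  f(mid) > 0, so root is in [5.000000, 5.500000]

Step 2: midpoint = (5.000000 + 5.500000)/2 = 5.250000
  f(5.250000) = -3.296875
  f(mid) < 0, so root is in [5.250000, 5.500000]

Step 3: midpoint = (5.250000 + 5.500000)/2 = 5.375000
  f(5.375000) = 7.287109
  f(mid) > 0, so root is in [5.250000, 5.375000]

midpoint = 5.375000


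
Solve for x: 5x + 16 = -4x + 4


Starting with: 5x + 16 = -4x + 4
Move all x terms to left: (5 + 4)x = 4 - 16
Simplify: 9x = -12
Divide both sides by 9: x = -4/3

x = -4/3
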